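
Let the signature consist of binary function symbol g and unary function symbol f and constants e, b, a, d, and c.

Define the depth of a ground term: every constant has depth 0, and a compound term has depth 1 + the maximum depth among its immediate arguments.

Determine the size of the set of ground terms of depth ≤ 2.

Let N_k = |{terms of depth ≤ k}|. Then N_0 = 5 and N_k = 5 + N_{k-1}^2 + N_{k-1} for k ≥ 1 (one summand per function symbol, arity giving the exponent).
N_0 = 5
N_1 = 5 + 5^2 + 5 = 35
N_2 = 5 + 35^2 + 35 = 1265

1265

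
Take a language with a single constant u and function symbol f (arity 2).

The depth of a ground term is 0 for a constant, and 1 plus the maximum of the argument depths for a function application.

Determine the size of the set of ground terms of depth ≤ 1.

Count level by level. With function symbols f/2, the terms of depth ≤ k are the 1 constant together with each function applied to depth-≤(k−1) tuples, so N_k = 1 + N_{k-1}^2.
N_0 = 1
N_1 = 1 + 1^2 = 2
Explicitly: u, f(u, u).

2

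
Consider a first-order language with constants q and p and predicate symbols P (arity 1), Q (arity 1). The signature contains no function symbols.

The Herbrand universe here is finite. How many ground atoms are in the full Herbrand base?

4

With no function symbols, the Herbrand universe is just the 2 constants.
Ground atoms per predicate: P: 2, Q: 2.
Herbrand base size = 2 + 2 = 4.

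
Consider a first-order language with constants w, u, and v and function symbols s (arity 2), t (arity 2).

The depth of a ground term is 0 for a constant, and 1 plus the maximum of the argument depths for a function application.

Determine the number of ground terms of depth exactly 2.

864

Write N_k for the number of ground terms of depth ≤ k. A term of depth ≤ k is either a constant or a function symbol applied to arguments of depth ≤ k−1, so N_k = 3 + N_{k-1}^2 + N_{k-1}^2.
N_0 = 3
N_1 = 3 + 3^2 + 3^2 = 21
N_2 = 3 + 21^2 + 21^2 = 885
Terms of depth exactly 2: N_2 − N_1 = 885 − 21 = 864.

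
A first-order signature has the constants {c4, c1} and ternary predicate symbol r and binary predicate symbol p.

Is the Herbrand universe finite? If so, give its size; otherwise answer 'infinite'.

There are no function symbols, so every ground term is one of the 2 constants.
The Herbrand universe is {c4, c1}, which is finite with 2 elements.

2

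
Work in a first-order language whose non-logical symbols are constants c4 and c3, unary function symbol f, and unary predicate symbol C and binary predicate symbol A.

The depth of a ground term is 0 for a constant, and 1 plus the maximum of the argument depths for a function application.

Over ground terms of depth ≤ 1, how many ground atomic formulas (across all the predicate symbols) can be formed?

20

First count ground terms of depth ≤ 1.
Let N_k count ground terms of depth at most k. Each non-constant term of depth ≤ k is some function symbol applied to depth-≤(k−1) arguments, giving N_k = 2 + N_{k-1}.
N_0 = 2
N_1 = 2 + 2 = 4
Explicitly: c4, c3, f(c4), f(c3).
So |H| = 4.
A ground atom is a predicate applied to a tuple of terms from H, so the count is the sum over predicates of |H|^arity:
  C: 4;  A: 4^2 = 16
Total ground atoms: 4 + 16 = 20.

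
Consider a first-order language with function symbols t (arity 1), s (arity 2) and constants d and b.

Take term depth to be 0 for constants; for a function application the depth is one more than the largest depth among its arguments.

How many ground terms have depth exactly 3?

5478

If N_k denotes the number of depth-≤k ground terms, the 2 constants give N_0 = 2, and each function symbol of arity r contributes N_{k-1}^r new terms at level k: N_k = 2 + N_{k-1} + N_{k-1}^2.
N_0 = 2
N_1 = 2 + 2 + 2^2 = 8
N_2 = 2 + 8 + 8^2 = 74
N_3 = 2 + 74 + 74^2 = 5552
Terms of depth exactly 3: N_3 − N_2 = 5552 − 74 = 5478.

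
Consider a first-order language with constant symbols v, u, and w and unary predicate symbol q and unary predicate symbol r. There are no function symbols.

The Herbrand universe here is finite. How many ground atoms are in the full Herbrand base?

With no function symbols, the Herbrand universe is just the 3 constants.
Ground atoms per predicate: q: 3, r: 3.
Herbrand base size = 3 + 3 = 6.

6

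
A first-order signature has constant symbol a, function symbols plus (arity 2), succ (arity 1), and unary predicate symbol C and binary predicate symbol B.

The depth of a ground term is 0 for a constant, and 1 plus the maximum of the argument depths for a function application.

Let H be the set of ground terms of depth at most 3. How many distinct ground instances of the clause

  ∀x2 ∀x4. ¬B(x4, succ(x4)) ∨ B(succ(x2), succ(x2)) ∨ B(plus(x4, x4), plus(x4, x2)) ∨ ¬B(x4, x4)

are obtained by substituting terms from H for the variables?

33489

Ground terms of depth ≤ 3:
  Let N_k = |{terms of depth ≤ k}|. Then N_0 = 1 and N_k = 1 + N_{k-1}^2 + N_{k-1} for k ≥ 1 (one summand per function symbol, arity giving the exponent).
  N_0 = 1
  N_1 = 1 + 1^2 + 1 = 3
  N_2 = 1 + 3^2 + 3 = 13
  N_3 = 1 + 13^2 + 13 = 183
So there are 183 ground terms available for substitution.
The body mentions every one of the 2 quantified variables; since ground terms form a free algebra, no two substitutions collapse to the same formula.
Number of ground instances = 183^2 = 33489.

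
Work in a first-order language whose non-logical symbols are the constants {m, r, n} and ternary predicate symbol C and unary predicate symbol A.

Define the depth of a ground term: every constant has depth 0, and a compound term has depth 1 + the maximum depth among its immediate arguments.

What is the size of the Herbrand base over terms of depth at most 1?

30

First count ground terms of depth ≤ 1.
With no function symbols every ground term is a constant, so there are exactly 3 ground terms at every depth bound.
N_0 = 3
N_1 = 3
Explicitly: m, r, n.
So |H| = 3.
For each predicate symbol, the number of ground atoms is |H| raised to its arity; summing:
  C: 3^3 = 27;  A: 3
Total ground atoms: 27 + 3 = 30.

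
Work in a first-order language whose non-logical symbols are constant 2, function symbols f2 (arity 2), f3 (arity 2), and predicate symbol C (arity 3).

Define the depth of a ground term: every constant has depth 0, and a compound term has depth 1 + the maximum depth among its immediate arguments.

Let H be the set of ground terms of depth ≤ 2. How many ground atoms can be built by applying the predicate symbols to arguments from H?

First count ground terms of depth ≤ 2.
Count level by level. With function symbols f2/2, f3/2, the terms of depth ≤ k are the 1 constant together with each function applied to depth-≤(k−1) tuples, so N_k = 1 + N_{k-1}^2 + N_{k-1}^2.
N_0 = 1
N_1 = 1 + 1^2 + 1^2 = 3
N_2 = 1 + 3^2 + 3^2 = 19
So |H| = 19.
Each predicate of arity r yields |H|^r ground atoms (one per choice of an r-tuple from H):
  C: 19^3 = 6859
Total ground atoms: 6859.

6859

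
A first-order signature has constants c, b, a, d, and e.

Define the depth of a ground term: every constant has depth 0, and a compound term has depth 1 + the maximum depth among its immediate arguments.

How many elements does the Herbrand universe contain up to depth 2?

5

With no function symbols every ground term is a constant, so there are exactly 5 ground terms at every depth bound.
N_0 = 5
N_1 = 5
N_2 = 5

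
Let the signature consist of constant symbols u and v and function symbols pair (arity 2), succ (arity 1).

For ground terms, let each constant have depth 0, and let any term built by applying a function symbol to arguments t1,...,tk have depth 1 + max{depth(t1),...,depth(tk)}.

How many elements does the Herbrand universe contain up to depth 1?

Let N_k = |{terms of depth ≤ k}|. Then N_0 = 2 and N_k = 2 + N_{k-1}^2 + N_{k-1} for k ≥ 1 (one summand per function symbol, arity giving the exponent).
N_0 = 2
N_1 = 2 + 2^2 + 2 = 8
Explicitly: u, v, pair(u, u), pair(u, v), pair(v, u), pair(v, v), succ(u), succ(v).

8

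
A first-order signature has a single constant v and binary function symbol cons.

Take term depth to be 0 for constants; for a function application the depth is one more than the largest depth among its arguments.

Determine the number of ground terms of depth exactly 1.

1

Count level by level. With function symbols cons/2, the terms of depth ≤ k are the 1 constant together with each function applied to depth-≤(k−1) tuples, so N_k = 1 + N_{k-1}^2.
N_0 = 1
N_1 = 1 + 1^2 = 2
Terms of depth exactly 1: N_1 − N_0 = 2 − 1 = 1.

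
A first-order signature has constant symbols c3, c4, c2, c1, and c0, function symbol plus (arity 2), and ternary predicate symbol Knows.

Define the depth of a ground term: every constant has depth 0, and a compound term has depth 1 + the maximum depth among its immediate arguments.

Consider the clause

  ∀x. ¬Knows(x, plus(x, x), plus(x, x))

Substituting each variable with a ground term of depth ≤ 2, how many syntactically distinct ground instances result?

905

Ground terms of depth ≤ 2:
  If N_k denotes the number of depth-≤k ground terms, the 5 constants give N_0 = 5, and each function symbol of arity r contributes N_{k-1}^r new terms at level k: N_k = 5 + N_{k-1}^2.
  N_0 = 5
  N_1 = 5 + 5^2 = 30
  N_2 = 5 + 30^2 = 905
So there are 905 ground terms available for substitution.
The variable x ranges independently over the available ground terms, and distinct assignments produce distinct instances.
Number of ground instances = 905.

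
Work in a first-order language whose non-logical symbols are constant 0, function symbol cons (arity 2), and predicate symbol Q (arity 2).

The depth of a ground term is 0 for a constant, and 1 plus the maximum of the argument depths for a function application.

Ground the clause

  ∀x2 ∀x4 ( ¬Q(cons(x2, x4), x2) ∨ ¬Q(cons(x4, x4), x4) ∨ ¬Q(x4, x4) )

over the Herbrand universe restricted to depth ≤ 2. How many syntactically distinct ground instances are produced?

Ground terms of depth ≤ 2:
  Let N_k count ground terms of depth at most k. Each non-constant term of depth ≤ k is some function symbol applied to depth-≤(k−1) arguments, giving N_k = 1 + N_{k-1}^2.
  N_0 = 1
  N_1 = 1 + 1^2 = 2
  N_2 = 1 + 2^2 = 5
So there are 5 ground terms available for substitution.
The body mentions every one of the 2 quantified variables; since ground terms form a free algebra, no two substitutions collapse to the same formula.
Number of ground instances = 5^2 = 25.

25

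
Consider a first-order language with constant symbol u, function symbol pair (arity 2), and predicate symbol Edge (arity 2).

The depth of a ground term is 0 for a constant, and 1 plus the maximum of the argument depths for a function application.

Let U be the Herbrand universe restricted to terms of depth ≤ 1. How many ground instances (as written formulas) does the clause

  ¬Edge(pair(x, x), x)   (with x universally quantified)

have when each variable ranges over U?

2

Ground terms of depth ≤ 1:
  Count level by level. With function symbols pair/2, the terms of depth ≤ k are the 1 constant together with each function applied to depth-≤(k−1) tuples, so N_k = 1 + N_{k-1}^2.
  N_0 = 1
  N_1 = 1 + 1^2 = 2
  Explicitly: u, pair(u, u).
So there are 2 ground terms available for substitution.
There is 1 variable to instantiate (x),  occurring in at least one literal, so different choices give different ground instances.
Number of ground instances = 2.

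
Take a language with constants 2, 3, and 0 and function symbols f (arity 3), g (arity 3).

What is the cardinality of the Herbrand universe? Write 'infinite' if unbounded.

The signature has at least one function symbol (f, arity 3) and at least one constant (2).
Iterating f gives infinitely many distinct ground terms: 2, f(2, 2, 2), f(f(2, 2, 2), f(2, 2, 2), f(2, 2, 2)), ...
So the Herbrand universe is infinite.

infinite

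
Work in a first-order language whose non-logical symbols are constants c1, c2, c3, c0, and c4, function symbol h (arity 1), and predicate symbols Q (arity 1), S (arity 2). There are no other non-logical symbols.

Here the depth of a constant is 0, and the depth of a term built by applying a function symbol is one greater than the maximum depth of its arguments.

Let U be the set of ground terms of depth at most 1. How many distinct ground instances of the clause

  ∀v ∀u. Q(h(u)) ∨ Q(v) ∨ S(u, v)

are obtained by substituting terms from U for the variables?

100

Ground terms of depth ≤ 1:
  Let N_k = |{terms of depth ≤ k}|. Then N_0 = 5 and N_k = 5 + N_{k-1} for k ≥ 1 (one summand per function symbol, arity giving the exponent).
  N_0 = 5
  N_1 = 5 + 5 = 10
  Explicitly: c1, c2, c3, c0, c4, h(c1), h(c2), h(c3), h(c0), h(c4).
So there are 10 ground terms available for substitution.
The body mentions every one of the 2 quantified variables; since ground terms form a free algebra, no two substitutions collapse to the same formula.
Number of ground instances = 10^2 = 100.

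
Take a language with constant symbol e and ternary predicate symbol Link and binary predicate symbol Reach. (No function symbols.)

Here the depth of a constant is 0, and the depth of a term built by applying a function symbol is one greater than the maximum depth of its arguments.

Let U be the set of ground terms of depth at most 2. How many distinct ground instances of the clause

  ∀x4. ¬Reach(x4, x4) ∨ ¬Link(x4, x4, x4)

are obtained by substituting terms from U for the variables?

Ground terms of depth ≤ 2:
  With no function symbols every ground term is a constant, so there is exactly 1 ground term at every depth bound.
  N_0 = 1
  N_1 = 1
  N_2 = 1
  Explicitly: e.
So there is exactly 1 ground term available for substitution.
There is 1 variable to instantiate (x4),  occurring in at least one literal, so different choices give different ground instances.
Number of ground instances = 1.

1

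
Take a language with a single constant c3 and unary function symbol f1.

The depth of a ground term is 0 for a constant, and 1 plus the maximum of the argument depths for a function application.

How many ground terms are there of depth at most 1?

Let N_k = |{terms of depth ≤ k}|. Then N_0 = 1 and N_k = 1 + N_{k-1} for k ≥ 1 (one summand per function symbol, arity giving the exponent).
N_0 = 1
N_1 = 1 + 1 = 2

2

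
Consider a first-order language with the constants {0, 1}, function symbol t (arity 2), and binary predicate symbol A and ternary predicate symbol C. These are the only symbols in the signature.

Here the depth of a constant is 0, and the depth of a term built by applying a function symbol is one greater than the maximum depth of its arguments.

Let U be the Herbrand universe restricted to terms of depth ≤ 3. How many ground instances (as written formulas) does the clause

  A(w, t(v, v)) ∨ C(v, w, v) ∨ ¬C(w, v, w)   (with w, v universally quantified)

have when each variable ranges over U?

2090916

Ground terms of depth ≤ 3:
  Let N_k = |{terms of depth ≤ k}|. Then N_0 = 2 and N_k = 2 + N_{k-1}^2 for k ≥ 1 (one summand per function symbol, arity giving the exponent).
  N_0 = 2
  N_1 = 2 + 2^2 = 6
  N_2 = 2 + 6^2 = 38
  N_3 = 2 + 38^2 = 1446
So there are 1446 ground terms available for substitution.
There are 2 variables to instantiate (w, v), each occurring in at least one literal, so different choices give different ground instances.
Number of ground instances = 1446^2 = 2090916.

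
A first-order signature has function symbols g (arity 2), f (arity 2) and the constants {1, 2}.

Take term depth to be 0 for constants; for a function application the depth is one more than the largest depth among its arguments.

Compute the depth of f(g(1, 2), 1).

2

depth(g(1, 2)) = 1 + max(0, 0) = 1
depth(f(g(1, 2), 1)) = 1 + max(1, 0) = 2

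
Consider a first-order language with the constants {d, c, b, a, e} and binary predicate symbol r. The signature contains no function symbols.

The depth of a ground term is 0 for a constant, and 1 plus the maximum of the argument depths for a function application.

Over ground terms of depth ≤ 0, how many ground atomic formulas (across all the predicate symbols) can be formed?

25

First count ground terms of depth ≤ 0.
With no function symbols every ground term is a constant, so there are exactly 5 ground terms at every depth bound.
N_0 = 5
Explicitly: d, c, b, a, e.
So |H| = 5.
Ground atoms are formed by filling each argument slot of a predicate with a term from H, so an r-ary predicate gives |H|^r atoms:
  r: 5^2 = 25
Total ground atoms: 25.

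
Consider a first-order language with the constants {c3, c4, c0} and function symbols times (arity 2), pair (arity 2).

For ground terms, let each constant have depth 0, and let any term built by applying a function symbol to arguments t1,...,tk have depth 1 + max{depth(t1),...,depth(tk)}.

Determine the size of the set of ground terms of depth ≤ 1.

21

Count level by level. With function symbols times/2, pair/2, the terms of depth ≤ k are the 3 constants together with each function applied to depth-≤(k−1) tuples, so N_k = 3 + N_{k-1}^2 + N_{k-1}^2.
N_0 = 3
N_1 = 3 + 3^2 + 3^2 = 21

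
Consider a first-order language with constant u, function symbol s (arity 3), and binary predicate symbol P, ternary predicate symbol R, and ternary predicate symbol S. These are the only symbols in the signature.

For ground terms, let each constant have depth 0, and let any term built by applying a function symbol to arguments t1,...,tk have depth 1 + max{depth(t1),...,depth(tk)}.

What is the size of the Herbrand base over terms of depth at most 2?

First count ground terms of depth ≤ 2.
Let N_k count ground terms of depth at most k. Each non-constant term of depth ≤ k is some function symbol applied to depth-≤(k−1) arguments, giving N_k = 1 + N_{k-1}^3.
N_0 = 1
N_1 = 1 + 1^3 = 2
N_2 = 1 + 2^3 = 9
So |H| = 9.
Ground atoms are formed by filling each argument slot of a predicate with a term from H, so an r-ary predicate gives |H|^r atoms:
  P: 9^2 = 81;  R: 9^3 = 729;  S: 9^3 = 729
Total ground atoms: 81 + 729 + 729 = 1539.

1539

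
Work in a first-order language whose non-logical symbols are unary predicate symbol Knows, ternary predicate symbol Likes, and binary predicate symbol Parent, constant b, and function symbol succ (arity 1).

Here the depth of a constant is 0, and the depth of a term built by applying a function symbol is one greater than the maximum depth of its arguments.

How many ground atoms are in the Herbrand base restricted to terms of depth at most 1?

First count ground terms of depth ≤ 1.
If N_k denotes the number of depth-≤k ground terms, the 1 constant gives N_0 = 1, and each function symbol of arity r contributes N_{k-1}^r new terms at level k: N_k = 1 + N_{k-1}.
N_0 = 1
N_1 = 1 + 1 = 2
So |H| = 2.
Each predicate of arity r yields |H|^r ground atoms (one per choice of an r-tuple from H):
  Knows: 2;  Likes: 2^3 = 8;  Parent: 2^2 = 4
Total ground atoms: 2 + 8 + 4 = 14.

14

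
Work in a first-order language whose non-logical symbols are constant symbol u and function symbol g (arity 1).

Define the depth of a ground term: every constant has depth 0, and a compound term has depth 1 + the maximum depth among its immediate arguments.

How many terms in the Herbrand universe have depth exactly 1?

Count level by level. With function symbols g/1, the terms of depth ≤ k are the 1 constant together with each function applied to depth-≤(k−1) tuples, so N_k = 1 + N_{k-1}.
N_0 = 1
N_1 = 1 + 1 = 2
Terms of depth exactly 1: N_1 − N_0 = 2 − 1 = 1.

1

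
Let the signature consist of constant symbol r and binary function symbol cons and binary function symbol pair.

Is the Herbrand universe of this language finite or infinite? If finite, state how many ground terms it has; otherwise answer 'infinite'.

The signature has at least one function symbol (cons, arity 2) and at least one constant (r).
Iterating cons gives infinitely many distinct ground terms: r, cons(r, r), cons(cons(r, r), cons(r, r)), ...
So the Herbrand universe is infinite.

infinite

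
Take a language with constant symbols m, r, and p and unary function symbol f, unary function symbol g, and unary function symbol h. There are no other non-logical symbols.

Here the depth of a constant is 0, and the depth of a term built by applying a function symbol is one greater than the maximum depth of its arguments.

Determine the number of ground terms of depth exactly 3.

Let N_k = |{terms of depth ≤ k}|. Then N_0 = 3 and N_k = 3 + N_{k-1} + N_{k-1} + N_{k-1} for k ≥ 1 (one summand per function symbol, arity giving the exponent).
N_0 = 3
N_1 = 3 + 3 + 3 + 3 = 12
N_2 = 3 + 12 + 12 + 12 = 39
N_3 = 3 + 39 + 39 + 39 = 120
Terms of depth exactly 3: N_3 − N_2 = 120 − 39 = 81.

81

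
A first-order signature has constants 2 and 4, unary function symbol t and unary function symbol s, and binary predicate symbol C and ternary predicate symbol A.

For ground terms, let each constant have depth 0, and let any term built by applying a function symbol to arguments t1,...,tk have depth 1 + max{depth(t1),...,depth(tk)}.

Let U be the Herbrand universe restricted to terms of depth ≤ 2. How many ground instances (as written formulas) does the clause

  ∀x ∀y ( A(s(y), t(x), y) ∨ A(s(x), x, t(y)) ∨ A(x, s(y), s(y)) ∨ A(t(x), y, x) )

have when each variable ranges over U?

Ground terms of depth ≤ 2:
  Write N_k for the number of ground terms of depth ≤ k. A term of depth ≤ k is either a constant or a function symbol applied to arguments of depth ≤ k−1, so N_k = 2 + N_{k-1} + N_{k-1}.
  N_0 = 2
  N_1 = 2 + 2 + 2 = 6
  N_2 = 2 + 6 + 6 = 14
So there are 14 ground terms available for substitution.
The clause has 2 distinct variables (x, y), each appearing in the body. In the free term algebra distinct substitutions yield syntactically distinct ground instances.
Number of ground instances = 14^2 = 196.

196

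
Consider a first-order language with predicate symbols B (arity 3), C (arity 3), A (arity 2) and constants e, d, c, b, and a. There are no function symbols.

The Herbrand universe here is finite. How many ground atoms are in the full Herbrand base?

With no function symbols, the Herbrand universe is just the 5 constants.
Ground atoms per predicate: B: 5^3 = 125, C: 5^3 = 125, A: 5^2 = 25.
Herbrand base size = 125 + 125 + 25 = 275.

275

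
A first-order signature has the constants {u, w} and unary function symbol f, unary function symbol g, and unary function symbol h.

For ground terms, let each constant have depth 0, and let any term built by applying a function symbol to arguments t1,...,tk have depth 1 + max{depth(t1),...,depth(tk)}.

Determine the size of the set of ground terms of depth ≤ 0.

Write N_k for the number of ground terms of depth ≤ k. A term of depth ≤ k is either a constant or a function symbol applied to arguments of depth ≤ k−1, so N_k = 2 + N_{k-1} + N_{k-1} + N_{k-1}.
N_0 = 2
Explicitly: u, w.

2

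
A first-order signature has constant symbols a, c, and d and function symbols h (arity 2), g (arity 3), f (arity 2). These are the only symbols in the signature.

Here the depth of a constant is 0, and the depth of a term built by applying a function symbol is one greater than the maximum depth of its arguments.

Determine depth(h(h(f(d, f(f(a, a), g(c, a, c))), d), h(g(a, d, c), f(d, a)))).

depth(f(a, a)) = 1 + max(0, 0) = 1
depth(g(c, a, c)) = 1 + max(0, 0, 0) = 1
depth(f(f(a, a), g(c, a, c))) = 1 + max(1, 1) = 2
depth(f(d, f(f(a, a), g(c, a, c)))) = 1 + max(0, 2) = 3
depth(h(f(d, f(f(a, a), g(c, a, c))), d)) = 1 + max(3, 0) = 4
depth(g(a, d, c)) = 1 + max(0, 0, 0) = 1
depth(f(d, a)) = 1 + max(0, 0) = 1
depth(h(g(a, d, c), f(d, a))) = 1 + max(1, 1) = 2
depth(h(h(f(d, f(f(a, a), g(c, a, c))), d), h(g(a, d, c), f(d, a)))) = 1 + max(4, 2) = 5

5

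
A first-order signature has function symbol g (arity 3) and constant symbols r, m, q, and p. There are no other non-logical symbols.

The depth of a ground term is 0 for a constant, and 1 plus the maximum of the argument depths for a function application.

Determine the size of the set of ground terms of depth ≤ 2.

Count level by level. With function symbols g/3, the terms of depth ≤ k are the 4 constants together with each function applied to depth-≤(k−1) tuples, so N_k = 4 + N_{k-1}^3.
N_0 = 4
N_1 = 4 + 4^3 = 68
N_2 = 4 + 68^3 = 314436

314436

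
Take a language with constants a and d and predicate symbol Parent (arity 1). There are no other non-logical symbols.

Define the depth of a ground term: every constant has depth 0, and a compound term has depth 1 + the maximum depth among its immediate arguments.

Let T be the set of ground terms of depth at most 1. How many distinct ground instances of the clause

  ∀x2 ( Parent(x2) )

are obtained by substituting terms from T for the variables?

Ground terms of depth ≤ 1:
  With no function symbols every ground term is a constant, so there are exactly 2 ground terms at every depth bound.
  N_0 = 2
  N_1 = 2
  Explicitly: a, d.
So there are 2 ground terms available for substitution.
The clause has 1 distinct variable (x2), which appears in the body. In the free term algebra distinct substitutions yield syntactically distinct ground instances.
Number of ground instances = 2.

2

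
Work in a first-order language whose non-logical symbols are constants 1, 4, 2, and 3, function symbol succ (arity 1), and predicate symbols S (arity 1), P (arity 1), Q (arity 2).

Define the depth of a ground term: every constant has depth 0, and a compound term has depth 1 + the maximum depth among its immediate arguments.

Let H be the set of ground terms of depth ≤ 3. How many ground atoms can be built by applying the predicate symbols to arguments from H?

288

First count ground terms of depth ≤ 3.
Count level by level. With function symbols succ/1, the terms of depth ≤ k are the 4 constants together with each function applied to depth-≤(k−1) tuples, so N_k = 4 + N_{k-1}.
N_0 = 4
N_1 = 4 + 4 = 8
N_2 = 4 + 8 = 12
N_3 = 4 + 12 = 16
So |H| = 16.
Each predicate of arity r yields |H|^r ground atoms (one per choice of an r-tuple from H):
  S: 16;  P: 16;  Q: 16^2 = 256
Total ground atoms: 16 + 16 + 256 = 288.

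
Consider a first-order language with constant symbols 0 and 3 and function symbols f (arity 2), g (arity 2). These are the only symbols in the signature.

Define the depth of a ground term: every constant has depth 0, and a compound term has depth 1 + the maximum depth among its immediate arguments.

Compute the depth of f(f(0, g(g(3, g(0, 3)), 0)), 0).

5

depth(g(0, 3)) = 1 + max(0, 0) = 1
depth(g(3, g(0, 3))) = 1 + max(0, 1) = 2
depth(g(g(3, g(0, 3)), 0)) = 1 + max(2, 0) = 3
depth(f(0, g(g(3, g(0, 3)), 0))) = 1 + max(0, 3) = 4
depth(f(f(0, g(g(3, g(0, 3)), 0)), 0)) = 1 + max(4, 0) = 5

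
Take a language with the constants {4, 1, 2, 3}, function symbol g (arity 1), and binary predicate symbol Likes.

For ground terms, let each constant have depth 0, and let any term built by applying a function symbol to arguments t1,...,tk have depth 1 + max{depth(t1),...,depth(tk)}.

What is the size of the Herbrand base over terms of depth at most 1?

64

First count ground terms of depth ≤ 1.
Let N_k = |{terms of depth ≤ k}|. Then N_0 = 4 and N_k = 4 + N_{k-1} for k ≥ 1 (one summand per function symbol, arity giving the exponent).
N_0 = 4
N_1 = 4 + 4 = 8
So |H| = 8.
For each predicate symbol, the number of ground atoms is |H| raised to its arity; summing:
  Likes: 8^2 = 64
Total ground atoms: 64.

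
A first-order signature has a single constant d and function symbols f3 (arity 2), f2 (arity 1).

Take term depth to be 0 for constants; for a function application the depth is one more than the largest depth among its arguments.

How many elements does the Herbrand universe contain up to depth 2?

13

Let N_k count ground terms of depth at most k. Each non-constant term of depth ≤ k is some function symbol applied to depth-≤(k−1) arguments, giving N_k = 1 + N_{k-1}^2 + N_{k-1}.
N_0 = 1
N_1 = 1 + 1^2 + 1 = 3
N_2 = 1 + 3^2 + 3 = 13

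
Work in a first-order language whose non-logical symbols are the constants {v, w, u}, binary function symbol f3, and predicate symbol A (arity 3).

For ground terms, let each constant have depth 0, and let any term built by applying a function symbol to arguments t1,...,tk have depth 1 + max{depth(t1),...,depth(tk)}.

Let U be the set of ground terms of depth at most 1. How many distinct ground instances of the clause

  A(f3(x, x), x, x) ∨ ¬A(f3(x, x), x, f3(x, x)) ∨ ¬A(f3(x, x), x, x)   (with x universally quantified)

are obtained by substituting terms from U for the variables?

12

Ground terms of depth ≤ 1:
  Let N_k = |{terms of depth ≤ k}|. Then N_0 = 3 and N_k = 3 + N_{k-1}^2 for k ≥ 1 (one summand per function symbol, arity giving the exponent).
  N_0 = 3
  N_1 = 3 + 3^2 = 12
So there are 12 ground terms available for substitution.
The variable x ranges independently over the available ground terms, and distinct assignments produce distinct instances.
Number of ground instances = 12.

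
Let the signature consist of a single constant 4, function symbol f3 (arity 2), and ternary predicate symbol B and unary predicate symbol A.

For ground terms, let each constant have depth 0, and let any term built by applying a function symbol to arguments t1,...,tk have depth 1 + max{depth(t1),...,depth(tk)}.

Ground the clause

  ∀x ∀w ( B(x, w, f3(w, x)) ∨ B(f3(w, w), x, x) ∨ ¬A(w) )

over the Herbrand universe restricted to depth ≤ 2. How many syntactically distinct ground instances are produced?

Ground terms of depth ≤ 2:
  If N_k denotes the number of depth-≤k ground terms, the 1 constant gives N_0 = 1, and each function symbol of arity r contributes N_{k-1}^r new terms at level k: N_k = 1 + N_{k-1}^2.
  N_0 = 1
  N_1 = 1 + 1^2 = 2
  N_2 = 1 + 2^2 = 5
So there are 5 ground terms available for substitution.
There are 2 variables to instantiate (x, w), each occurring in at least one literal, so different choices give different ground instances.
Number of ground instances = 5^2 = 25.

25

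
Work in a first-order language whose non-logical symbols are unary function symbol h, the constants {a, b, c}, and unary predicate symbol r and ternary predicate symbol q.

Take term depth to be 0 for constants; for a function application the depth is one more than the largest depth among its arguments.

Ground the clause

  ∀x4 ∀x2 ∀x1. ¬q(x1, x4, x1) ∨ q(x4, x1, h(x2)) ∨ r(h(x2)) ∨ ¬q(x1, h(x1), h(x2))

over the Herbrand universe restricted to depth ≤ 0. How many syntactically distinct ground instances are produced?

27

Ground terms of depth ≤ 0:
  Write N_k for the number of ground terms of depth ≤ k. A term of depth ≤ k is either a constant or a function symbol applied to arguments of depth ≤ k−1, so N_k = 3 + N_{k-1}.
  N_0 = 3
  Explicitly: a, b, c.
So there are 3 ground terms available for substitution.
The body mentions every one of the 3 quantified variables; since ground terms form a free algebra, no two substitutions collapse to the same formula.
Number of ground instances = 3^3 = 27.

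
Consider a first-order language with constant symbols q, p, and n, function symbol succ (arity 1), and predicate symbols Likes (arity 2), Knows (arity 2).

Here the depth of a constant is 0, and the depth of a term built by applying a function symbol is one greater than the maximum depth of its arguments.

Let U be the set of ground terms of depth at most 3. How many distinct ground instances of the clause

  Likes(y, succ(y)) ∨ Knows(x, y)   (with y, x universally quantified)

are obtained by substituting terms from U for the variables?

144

Ground terms of depth ≤ 3:
  Let N_k = |{terms of depth ≤ k}|. Then N_0 = 3 and N_k = 3 + N_{k-1} for k ≥ 1 (one summand per function symbol, arity giving the exponent).
  N_0 = 3
  N_1 = 3 + 3 = 6
  N_2 = 3 + 6 = 9
  N_3 = 3 + 9 = 12
So there are 12 ground terms available for substitution.
The clause has 2 distinct variables (y, x), each appearing in the body. In the free term algebra distinct substitutions yield syntactically distinct ground instances.
Number of ground instances = 12^2 = 144.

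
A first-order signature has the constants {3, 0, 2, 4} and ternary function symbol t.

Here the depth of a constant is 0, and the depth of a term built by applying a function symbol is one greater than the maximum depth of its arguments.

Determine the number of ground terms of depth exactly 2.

Count level by level. With function symbols t/3, the terms of depth ≤ k are the 4 constants together with each function applied to depth-≤(k−1) tuples, so N_k = 4 + N_{k-1}^3.
N_0 = 4
N_1 = 4 + 4^3 = 68
N_2 = 4 + 68^3 = 314436
Terms of depth exactly 2: N_2 − N_1 = 314436 − 68 = 314368.

314368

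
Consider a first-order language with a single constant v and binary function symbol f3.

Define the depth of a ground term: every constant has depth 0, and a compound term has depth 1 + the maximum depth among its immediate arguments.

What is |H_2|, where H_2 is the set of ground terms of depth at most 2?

5

Count level by level. With function symbols f3/2, the terms of depth ≤ k are the 1 constant together with each function applied to depth-≤(k−1) tuples, so N_k = 1 + N_{k-1}^2.
N_0 = 1
N_1 = 1 + 1^2 = 2
N_2 = 1 + 2^2 = 5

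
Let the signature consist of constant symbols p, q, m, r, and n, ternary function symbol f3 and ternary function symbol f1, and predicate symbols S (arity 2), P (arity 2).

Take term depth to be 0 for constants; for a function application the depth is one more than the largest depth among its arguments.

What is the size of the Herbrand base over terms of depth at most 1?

130050

First count ground terms of depth ≤ 1.
If N_k denotes the number of depth-≤k ground terms, the 5 constants give N_0 = 5, and each function symbol of arity r contributes N_{k-1}^r new terms at level k: N_k = 5 + N_{k-1}^3 + N_{k-1}^3.
N_0 = 5
N_1 = 5 + 5^3 + 5^3 = 255
So |H| = 255.
For each predicate symbol, the number of ground atoms is |H| raised to its arity; summing:
  S: 255^2 = 65025;  P: 255^2 = 65025
Total ground atoms: 65025 + 65025 = 130050.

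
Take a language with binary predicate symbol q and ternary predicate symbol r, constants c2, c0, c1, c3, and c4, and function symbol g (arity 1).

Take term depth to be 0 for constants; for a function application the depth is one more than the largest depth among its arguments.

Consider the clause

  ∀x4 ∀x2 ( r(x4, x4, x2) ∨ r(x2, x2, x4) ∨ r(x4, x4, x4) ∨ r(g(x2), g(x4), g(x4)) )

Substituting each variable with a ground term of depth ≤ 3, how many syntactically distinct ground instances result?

400

Ground terms of depth ≤ 3:
  If N_k denotes the number of depth-≤k ground terms, the 5 constants give N_0 = 5, and each function symbol of arity r contributes N_{k-1}^r new terms at level k: N_k = 5 + N_{k-1}.
  N_0 = 5
  N_1 = 5 + 5 = 10
  N_2 = 5 + 10 = 15
  N_3 = 5 + 15 = 20
So there are 20 ground terms available for substitution.
The clause has 2 distinct variables (x4, x2), each appearing in the body. In the free term algebra distinct substitutions yield syntactically distinct ground instances.
Number of ground instances = 20^2 = 400.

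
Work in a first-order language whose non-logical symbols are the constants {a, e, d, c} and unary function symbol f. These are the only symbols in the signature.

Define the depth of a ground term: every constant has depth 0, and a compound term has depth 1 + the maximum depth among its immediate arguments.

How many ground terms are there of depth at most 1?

8

Let N_k = |{terms of depth ≤ k}|. Then N_0 = 4 and N_k = 4 + N_{k-1} for k ≥ 1 (one summand per function symbol, arity giving the exponent).
N_0 = 4
N_1 = 4 + 4 = 8
Explicitly: a, e, d, c, f(a), f(e), f(d), f(c).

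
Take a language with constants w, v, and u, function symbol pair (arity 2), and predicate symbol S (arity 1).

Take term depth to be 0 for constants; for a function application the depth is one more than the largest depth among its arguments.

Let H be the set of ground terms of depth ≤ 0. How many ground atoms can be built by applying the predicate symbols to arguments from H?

3

First count ground terms of depth ≤ 0.
Let N_k = |{terms of depth ≤ k}|. Then N_0 = 3 and N_k = 3 + N_{k-1}^2 for k ≥ 1 (one summand per function symbol, arity giving the exponent).
N_0 = 3
Explicitly: w, v, u.
So |H| = 3.
For each predicate symbol, the number of ground atoms is |H| raised to its arity; summing:
  S: 3
Total ground atoms: 3.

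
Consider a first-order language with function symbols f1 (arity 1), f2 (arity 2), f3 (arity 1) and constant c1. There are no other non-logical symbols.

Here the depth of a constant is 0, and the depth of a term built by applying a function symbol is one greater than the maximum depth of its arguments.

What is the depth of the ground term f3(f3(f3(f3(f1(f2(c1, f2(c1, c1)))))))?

depth(f2(c1, c1)) = 1 + max(0, 0) = 1
depth(f2(c1, f2(c1, c1))) = 1 + max(0, 1) = 2
depth(f1(f2(c1, f2(c1, c1)))) = 1 + depth(f2(c1, f2(c1, c1))) = 1 + 2 = 3
depth(f3(f1(f2(c1, f2(c1, c1))))) = 1 + depth(f1(f2(c1, f2(c1, c1)))) = 1 + 3 = 4
depth(f3(f3(f1(f2(c1, f2(c1, c1)))))) = 1 + depth(f3(f1(f2(c1, f2(c1, c1))))) = 1 + 4 = 5
depth(f3(f3(f3(f1(f2(c1, f2(c1, c1))))))) = 1 + depth(f3(f3(f1(f2(c1, f2(c1, c1)))))) = 1 + 5 = 6
depth(f3(f3(f3(f3(f1(f2(c1, f2(c1, c1)))))))) = 1 + depth(f3(f3(f3(f1(f2(c1, f2(c1, c1))))))) = 1 + 6 = 7

7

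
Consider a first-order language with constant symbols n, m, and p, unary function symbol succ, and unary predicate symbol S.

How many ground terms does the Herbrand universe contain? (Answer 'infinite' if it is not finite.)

The signature has at least one function symbol (succ, arity 1) and at least one constant (n).
Iterating succ gives infinitely many distinct ground terms: n, succ(n), succ(succ(n)), ...
So the Herbrand universe is infinite.

infinite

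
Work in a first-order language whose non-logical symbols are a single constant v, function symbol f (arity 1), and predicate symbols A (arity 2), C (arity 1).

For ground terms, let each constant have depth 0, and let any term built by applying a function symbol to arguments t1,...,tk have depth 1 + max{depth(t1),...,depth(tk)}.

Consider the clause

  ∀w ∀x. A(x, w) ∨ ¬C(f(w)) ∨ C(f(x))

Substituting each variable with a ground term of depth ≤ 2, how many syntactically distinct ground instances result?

Ground terms of depth ≤ 2:
  If N_k denotes the number of depth-≤k ground terms, the 1 constant gives N_0 = 1, and each function symbol of arity r contributes N_{k-1}^r new terms at level k: N_k = 1 + N_{k-1}.
  N_0 = 1
  N_1 = 1 + 1 = 2
  N_2 = 1 + 2 = 3
So there are 3 ground terms available for substitution.
There are 2 variables to instantiate (w, x), each occurring in at least one literal, so different choices give different ground instances.
Number of ground instances = 3^2 = 9.

9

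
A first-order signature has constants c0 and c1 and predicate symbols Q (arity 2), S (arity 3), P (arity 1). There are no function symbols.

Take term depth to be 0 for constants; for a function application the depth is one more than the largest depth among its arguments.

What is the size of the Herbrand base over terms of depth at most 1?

First count ground terms of depth ≤ 1.
With no function symbols every ground term is a constant, so there are exactly 2 ground terms at every depth bound.
N_0 = 2
N_1 = 2
So |H| = 2.
Each predicate of arity r yields |H|^r ground atoms (one per choice of an r-tuple from H):
  Q: 2^2 = 4;  S: 2^3 = 8;  P: 2
Total ground atoms: 4 + 8 + 2 = 14.

14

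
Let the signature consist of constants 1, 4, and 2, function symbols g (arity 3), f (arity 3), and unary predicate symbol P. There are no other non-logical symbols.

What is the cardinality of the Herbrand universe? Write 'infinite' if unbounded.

The signature has at least one function symbol (g, arity 3) and at least one constant (1).
Iterating g gives infinitely many distinct ground terms: 1, g(1, 1, 1), g(g(1, 1, 1), g(1, 1, 1), g(1, 1, 1)), ...
So the Herbrand universe is infinite.

infinite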